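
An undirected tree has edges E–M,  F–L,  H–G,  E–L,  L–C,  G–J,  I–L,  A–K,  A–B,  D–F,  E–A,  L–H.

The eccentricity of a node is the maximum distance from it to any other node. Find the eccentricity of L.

3

Distances from L peak at 3, attained at B (K, J also at distance 3).
L – E – A – B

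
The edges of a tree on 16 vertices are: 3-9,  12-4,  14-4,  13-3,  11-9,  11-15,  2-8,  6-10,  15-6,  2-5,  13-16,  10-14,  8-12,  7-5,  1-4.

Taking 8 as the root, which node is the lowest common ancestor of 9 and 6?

6

9's ancestor chain is 9, 11, 15, 6, 10, 14, 4, 12, 8 and 6's is 6, 10, 14, 4, 12, 8; they first meet at 6.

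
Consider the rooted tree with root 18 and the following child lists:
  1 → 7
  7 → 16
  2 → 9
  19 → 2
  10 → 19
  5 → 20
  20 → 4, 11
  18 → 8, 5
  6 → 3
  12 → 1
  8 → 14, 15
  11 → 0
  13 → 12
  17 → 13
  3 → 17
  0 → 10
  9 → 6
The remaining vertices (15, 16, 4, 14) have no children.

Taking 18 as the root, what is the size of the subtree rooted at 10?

Descendants of 10 (including itself): 10, 19, 2, 9, 6, 3, 17, 13, 12, 1, 7, 16. That's 12.

12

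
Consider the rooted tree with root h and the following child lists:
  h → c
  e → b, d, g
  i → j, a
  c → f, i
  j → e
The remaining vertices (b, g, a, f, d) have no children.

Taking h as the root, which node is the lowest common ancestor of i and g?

i's ancestor chain is i, c, h and g's is g, e, j, i, c, h; they first meet at i.

i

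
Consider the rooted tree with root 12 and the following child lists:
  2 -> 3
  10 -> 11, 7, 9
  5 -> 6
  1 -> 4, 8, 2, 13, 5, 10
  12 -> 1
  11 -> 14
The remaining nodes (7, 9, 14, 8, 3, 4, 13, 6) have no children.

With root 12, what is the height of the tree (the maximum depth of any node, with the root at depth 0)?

A deepest node is 14, reached by 12 – 1 – 10 – 11 – 14.
That path has 4 edges, so the height is 4.

4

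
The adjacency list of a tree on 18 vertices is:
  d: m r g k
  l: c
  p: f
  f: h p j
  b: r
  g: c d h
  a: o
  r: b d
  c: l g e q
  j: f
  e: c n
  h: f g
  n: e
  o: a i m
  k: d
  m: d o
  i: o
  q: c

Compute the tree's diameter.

7

A longest path is n – e – c – g – d – m – o – i, with 7 edges.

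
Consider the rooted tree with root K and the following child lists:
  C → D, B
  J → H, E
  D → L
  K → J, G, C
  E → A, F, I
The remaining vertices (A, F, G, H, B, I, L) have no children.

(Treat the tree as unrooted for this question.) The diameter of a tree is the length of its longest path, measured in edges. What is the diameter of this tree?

6

Starting from L, a farthest node is I at distance 6.
One longest path: L-D-C-K-J-E-I.
So the diameter is 6.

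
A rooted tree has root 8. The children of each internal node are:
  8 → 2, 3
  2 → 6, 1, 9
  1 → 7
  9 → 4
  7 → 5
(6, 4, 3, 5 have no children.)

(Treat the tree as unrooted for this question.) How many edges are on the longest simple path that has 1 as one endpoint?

The node farthest from 1 is 3 (4 also at distance 3), via 1 – 2 – 8 – 3 — 3 edges.

3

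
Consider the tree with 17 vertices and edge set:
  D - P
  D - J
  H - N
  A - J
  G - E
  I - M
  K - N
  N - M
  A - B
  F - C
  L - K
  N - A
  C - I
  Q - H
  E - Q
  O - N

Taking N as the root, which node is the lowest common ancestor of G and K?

Ancestors of G (toward the root): G, E, Q, H, N.
Ancestors of K: K, N.
The deepest node appearing in both lists is N.

N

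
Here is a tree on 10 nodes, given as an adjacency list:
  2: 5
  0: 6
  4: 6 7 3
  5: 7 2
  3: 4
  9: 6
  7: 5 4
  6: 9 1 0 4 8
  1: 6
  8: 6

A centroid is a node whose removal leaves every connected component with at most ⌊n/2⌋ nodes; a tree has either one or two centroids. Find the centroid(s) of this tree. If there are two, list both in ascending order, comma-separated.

Delete 6: the remaining components have sizes 5, 1, 1, 1, 1. Max 5 ≤ 5, so 6 is a centroid.
4 is adjacent to 6 and is also a centroid (the largest component after removing it is likewise 5).

4, 6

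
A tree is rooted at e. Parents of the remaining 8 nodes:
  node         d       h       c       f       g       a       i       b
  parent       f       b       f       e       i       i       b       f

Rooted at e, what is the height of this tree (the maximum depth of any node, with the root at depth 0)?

The longest root-to-leaf path is e-f-b-i-g (4 edges).

4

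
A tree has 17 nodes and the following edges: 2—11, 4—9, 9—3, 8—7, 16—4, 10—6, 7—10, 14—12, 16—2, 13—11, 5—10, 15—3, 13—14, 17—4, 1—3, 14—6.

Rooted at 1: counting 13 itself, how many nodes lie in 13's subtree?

8

13's subtree: {13, 14, 6, 12, 10, 7, 5, 8}, size 8.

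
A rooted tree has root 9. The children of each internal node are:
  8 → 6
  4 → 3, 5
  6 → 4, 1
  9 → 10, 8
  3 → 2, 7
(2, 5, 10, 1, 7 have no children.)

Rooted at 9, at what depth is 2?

5

Climbing from 2 to the root: 2 → 3 → 4 → 6 → 8 → 9. That's 5 steps.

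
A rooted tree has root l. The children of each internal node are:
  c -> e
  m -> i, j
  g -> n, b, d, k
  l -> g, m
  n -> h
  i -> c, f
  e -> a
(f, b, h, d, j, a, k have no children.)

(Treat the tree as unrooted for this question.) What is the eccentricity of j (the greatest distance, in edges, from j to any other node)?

The node farthest from j is h (a also at distance 5), via j-m-l-g-n-h — 5 edges.

5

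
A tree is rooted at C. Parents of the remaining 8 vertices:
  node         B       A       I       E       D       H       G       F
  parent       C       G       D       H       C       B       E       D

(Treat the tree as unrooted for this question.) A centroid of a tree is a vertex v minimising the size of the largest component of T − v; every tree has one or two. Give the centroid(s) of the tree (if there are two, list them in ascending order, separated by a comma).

B

Removing B splits the tree into components of sizes 4, 4; the largest is 4 ≤ ⌊9/2⌋ = 4.
No neighbour of B does as well, so B is the unique centroid.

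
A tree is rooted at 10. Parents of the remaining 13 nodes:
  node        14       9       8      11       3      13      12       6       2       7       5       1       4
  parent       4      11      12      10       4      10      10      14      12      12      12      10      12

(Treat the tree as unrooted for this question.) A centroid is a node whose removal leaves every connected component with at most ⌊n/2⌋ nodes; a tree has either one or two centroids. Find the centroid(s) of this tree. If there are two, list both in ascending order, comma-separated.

Delete 12: the remaining components have sizes 5, 4, 1, 1, 1, 1. Max 5 ≤ 7, so 12 is a centroid.
Every other node leaves some component of size > 7, so the centroid is unique.

12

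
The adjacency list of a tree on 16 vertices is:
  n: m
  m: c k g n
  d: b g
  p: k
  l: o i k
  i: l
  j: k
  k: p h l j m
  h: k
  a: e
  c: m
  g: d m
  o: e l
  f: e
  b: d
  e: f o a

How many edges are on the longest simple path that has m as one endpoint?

5

Distances from m peak at 5, attained at a (f also at distance 5).
m–k–l–o–e–a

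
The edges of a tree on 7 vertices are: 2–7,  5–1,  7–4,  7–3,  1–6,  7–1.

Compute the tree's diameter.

3

Starting from 6, a farthest node is 2 at distance 3.
One longest path: 6-1-7-2.
So the diameter is 3.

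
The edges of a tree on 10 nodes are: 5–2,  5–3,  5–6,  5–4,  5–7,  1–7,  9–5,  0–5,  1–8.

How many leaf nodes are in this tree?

7

Exactly 7 nodes have a single neighbour: 0, 2, 3, 4, 6, 8, 9.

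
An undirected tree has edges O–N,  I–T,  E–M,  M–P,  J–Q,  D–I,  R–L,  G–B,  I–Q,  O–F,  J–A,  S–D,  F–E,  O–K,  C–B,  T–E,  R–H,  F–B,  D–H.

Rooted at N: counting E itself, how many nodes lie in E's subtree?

Descendants of E (including itself): E, T, M, I, P, D, Q, S, H, J, R, A, L. That's 13.

13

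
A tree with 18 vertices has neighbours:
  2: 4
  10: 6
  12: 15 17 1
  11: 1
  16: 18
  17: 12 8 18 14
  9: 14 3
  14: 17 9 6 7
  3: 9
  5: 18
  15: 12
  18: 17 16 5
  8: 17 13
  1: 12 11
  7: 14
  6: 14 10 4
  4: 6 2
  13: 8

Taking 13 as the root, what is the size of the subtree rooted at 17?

16

Descendants of 17 (including itself): 17, 14, 12, 18, 6, 9, 7, 1, 15, 16, 5, 4, 10, 3, 11, 2. That's 16.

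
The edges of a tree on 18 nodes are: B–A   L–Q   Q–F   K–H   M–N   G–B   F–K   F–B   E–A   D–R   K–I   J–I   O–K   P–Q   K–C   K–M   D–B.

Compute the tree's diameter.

6

A longest path is J–I–K–F–B–A–E, with 6 edges.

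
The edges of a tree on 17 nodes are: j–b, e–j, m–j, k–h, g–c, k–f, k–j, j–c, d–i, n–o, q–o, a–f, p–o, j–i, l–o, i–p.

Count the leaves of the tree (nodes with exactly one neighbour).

10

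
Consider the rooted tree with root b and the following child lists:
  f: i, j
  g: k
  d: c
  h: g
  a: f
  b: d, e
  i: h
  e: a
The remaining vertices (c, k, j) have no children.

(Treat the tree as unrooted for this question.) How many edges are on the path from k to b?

Walking from k: k - g - h - i - f - a - e - b. Length 7.

7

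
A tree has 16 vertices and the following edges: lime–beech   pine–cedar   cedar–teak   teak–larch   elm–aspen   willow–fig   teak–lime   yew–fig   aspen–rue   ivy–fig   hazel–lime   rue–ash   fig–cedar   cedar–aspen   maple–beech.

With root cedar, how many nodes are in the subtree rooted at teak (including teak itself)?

6

teak's subtree: {teak, lime, larch, beech, hazel, maple}, size 6.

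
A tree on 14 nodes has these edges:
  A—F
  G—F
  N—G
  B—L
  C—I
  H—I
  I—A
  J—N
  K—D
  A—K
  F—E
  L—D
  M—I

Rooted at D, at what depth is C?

4

Climbing from C to the root: C–I–A–K–D. That's 4 steps.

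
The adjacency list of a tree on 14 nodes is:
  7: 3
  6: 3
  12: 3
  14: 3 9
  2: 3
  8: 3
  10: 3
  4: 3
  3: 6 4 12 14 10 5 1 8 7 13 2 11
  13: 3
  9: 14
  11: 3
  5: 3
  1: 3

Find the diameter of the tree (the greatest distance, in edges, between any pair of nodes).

3

Starting from 9, a farthest node is 12 at distance 3.
One longest path: 9 – 14 – 3 – 12.
So the diameter is 3.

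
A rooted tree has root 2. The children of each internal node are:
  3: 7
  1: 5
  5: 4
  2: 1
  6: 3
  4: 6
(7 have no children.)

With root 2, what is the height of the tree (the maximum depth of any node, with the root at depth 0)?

6

The longest root-to-leaf path is 2–1–5–4–6–3–7 (6 edges).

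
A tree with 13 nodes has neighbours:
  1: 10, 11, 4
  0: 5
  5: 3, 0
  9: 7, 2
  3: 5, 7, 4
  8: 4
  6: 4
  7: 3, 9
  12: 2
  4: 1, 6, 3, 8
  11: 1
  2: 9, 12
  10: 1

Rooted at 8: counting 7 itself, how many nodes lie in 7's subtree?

4

7's subtree: {7, 9, 2, 12}, size 4.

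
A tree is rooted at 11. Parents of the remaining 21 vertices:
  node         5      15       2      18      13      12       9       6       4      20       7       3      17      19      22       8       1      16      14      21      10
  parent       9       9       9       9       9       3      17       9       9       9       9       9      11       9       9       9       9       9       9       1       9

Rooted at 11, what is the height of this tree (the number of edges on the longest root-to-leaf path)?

4

A deepest node is 12, reached by 11–17–9–3–12.
That path has 4 edges, so the height is 4.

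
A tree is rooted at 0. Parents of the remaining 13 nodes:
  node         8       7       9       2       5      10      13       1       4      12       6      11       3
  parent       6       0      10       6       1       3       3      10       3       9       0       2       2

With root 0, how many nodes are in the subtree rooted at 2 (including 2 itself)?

The subtree rooted at 2 contains: 2, 3, 11, 10, 4, 13, 1, 9, 5, 12 — 10 nodes.

10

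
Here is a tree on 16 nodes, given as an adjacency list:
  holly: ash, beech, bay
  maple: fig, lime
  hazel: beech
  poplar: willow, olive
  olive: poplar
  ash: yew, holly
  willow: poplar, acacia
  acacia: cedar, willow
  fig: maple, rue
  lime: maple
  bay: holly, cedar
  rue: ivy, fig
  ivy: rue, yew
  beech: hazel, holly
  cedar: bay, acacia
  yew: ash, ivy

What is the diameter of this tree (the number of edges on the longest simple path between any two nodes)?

BFS from olive reaches lime last, at distance 13; BFS from lime confirms no node is farther.
Path: olive - poplar - willow - acacia - cedar - bay - holly - ash - yew - ivy - rue - fig - maple - lime.

13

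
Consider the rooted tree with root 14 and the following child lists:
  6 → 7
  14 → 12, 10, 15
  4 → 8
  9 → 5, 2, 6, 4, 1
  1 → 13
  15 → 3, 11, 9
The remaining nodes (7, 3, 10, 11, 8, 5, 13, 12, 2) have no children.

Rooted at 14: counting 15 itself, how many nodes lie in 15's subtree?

12

The subtree rooted at 15 contains: 15, 9, 3, 11, 5, 4, 1, 6, 2, 8, 13, 7 — 12 nodes.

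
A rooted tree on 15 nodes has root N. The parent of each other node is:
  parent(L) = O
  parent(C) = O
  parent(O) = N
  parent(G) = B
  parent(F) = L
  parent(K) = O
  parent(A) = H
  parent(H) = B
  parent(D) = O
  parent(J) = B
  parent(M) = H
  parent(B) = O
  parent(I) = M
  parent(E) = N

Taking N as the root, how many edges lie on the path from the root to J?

3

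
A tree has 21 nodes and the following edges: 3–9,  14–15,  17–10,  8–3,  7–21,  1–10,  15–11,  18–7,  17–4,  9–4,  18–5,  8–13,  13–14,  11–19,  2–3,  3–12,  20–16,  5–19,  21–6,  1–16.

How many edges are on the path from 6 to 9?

The path is 6–21–7–18–5–19–11–15–14–13–8–3–9, which has 12 edges.

12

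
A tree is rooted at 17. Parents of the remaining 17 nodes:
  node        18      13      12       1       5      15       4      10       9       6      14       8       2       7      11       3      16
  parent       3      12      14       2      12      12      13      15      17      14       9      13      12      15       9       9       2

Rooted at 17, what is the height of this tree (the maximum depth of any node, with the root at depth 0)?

10 sits deepest: 17-9-14-12-15-10 — 5 edges from the root.

5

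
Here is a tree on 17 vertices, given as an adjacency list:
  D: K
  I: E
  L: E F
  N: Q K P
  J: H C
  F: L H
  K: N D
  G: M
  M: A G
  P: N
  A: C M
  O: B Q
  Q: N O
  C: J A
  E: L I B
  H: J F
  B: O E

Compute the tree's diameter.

14

Starting from G, a farthest node is D at distance 14.
One longest path: G – M – A – C – J – H – F – L – E – B – O – Q – N – K – D.
So the diameter is 14.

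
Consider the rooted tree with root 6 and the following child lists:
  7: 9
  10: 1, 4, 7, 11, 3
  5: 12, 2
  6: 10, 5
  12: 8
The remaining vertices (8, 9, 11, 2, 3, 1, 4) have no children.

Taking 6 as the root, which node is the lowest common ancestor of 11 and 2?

6

Ancestors of 11 (toward the root): 11, 10, 6.
Ancestors of 2: 2, 5, 6.
The deepest node appearing in both lists is 6.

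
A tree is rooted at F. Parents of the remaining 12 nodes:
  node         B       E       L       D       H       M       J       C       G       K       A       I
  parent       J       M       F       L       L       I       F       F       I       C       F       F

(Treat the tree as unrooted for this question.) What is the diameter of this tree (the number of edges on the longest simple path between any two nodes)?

BFS from E reaches K last, at distance 5; BFS from K confirms no node is farther.
Path: E - M - I - F - C - K.

5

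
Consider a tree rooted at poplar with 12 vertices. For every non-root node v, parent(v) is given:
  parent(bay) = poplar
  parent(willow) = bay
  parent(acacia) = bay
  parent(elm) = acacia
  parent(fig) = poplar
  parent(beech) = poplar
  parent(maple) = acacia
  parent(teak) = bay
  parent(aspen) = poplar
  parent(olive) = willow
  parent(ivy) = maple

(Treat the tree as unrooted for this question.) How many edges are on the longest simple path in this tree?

Starting from ivy, a farthest node is aspen at distance 5.
One longest path: ivy – maple – acacia – bay – poplar – aspen.
So the diameter is 5.

5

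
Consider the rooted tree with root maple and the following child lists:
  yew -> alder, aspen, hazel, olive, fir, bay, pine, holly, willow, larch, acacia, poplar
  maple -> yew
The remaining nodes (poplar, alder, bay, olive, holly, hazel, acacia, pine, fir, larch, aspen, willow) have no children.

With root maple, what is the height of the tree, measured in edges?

holly sits deepest: maple-yew-holly — 2 edges from the root.

2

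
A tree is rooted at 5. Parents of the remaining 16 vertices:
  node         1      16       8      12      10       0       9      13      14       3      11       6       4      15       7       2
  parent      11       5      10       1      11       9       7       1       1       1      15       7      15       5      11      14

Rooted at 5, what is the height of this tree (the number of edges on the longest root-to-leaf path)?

5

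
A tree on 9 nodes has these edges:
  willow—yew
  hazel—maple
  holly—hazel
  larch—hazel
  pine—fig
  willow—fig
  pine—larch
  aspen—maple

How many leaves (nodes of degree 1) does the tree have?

3

The leaves are aspen, holly, yew.
That is 3 leaves.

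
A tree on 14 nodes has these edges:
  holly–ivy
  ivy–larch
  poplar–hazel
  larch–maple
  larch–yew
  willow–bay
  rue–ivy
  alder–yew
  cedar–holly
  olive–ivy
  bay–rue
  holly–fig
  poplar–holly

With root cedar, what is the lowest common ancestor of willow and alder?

Ancestors of willow (toward the root): willow, bay, rue, ivy, holly, cedar.
Ancestors of alder: alder, yew, larch, ivy, holly, cedar.
The deepest node appearing in both lists is ivy.

ivy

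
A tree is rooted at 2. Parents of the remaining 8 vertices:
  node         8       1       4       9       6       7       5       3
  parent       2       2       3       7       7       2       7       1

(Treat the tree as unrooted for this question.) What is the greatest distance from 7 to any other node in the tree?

4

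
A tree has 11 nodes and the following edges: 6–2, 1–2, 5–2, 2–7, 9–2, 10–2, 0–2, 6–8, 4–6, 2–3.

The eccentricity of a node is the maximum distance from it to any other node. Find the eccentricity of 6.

Distances from 6 peak at 2, attained at 10 (9, 7, 5, 1, 0, 3 also at distance 2).
6 – 2 – 10

2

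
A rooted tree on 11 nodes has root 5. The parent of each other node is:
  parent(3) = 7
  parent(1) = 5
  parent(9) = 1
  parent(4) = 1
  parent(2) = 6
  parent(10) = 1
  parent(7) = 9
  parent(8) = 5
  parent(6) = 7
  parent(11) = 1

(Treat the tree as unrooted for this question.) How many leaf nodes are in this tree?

6

The leaves are 2, 3, 4, 8, 10, 11.
That is 6 leaves.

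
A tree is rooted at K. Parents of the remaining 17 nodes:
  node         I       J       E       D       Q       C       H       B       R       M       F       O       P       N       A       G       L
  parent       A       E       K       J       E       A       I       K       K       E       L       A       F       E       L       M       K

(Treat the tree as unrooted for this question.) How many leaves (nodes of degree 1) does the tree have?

10

The leaves are B, C, D, G, H, N, O, P, Q, R.
That is 10 leaves.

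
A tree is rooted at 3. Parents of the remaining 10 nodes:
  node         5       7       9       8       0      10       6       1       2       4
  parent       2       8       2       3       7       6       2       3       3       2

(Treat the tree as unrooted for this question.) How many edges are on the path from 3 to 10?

3

Walking from 3: 3 – 2 – 6 – 10. Length 3.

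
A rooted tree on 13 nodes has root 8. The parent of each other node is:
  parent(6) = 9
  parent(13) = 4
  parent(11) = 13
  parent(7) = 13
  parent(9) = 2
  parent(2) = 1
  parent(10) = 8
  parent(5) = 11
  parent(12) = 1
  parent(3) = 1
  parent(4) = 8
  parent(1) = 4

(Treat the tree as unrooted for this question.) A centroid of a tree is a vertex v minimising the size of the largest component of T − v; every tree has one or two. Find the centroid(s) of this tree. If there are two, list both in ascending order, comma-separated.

If 4 is removed the pieces have sizes 6, 4, 2, all ≤ ⌊13/2⌋ = 6.
Every other node leaves some component of size > 6, so the centroid is unique.

4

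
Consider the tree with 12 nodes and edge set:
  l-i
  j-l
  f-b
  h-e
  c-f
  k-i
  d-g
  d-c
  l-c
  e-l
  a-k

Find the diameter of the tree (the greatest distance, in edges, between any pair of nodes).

BFS from a reaches g last, at distance 6; BFS from g confirms no node is farther.
Path: a – k – i – l – c – d – g.

6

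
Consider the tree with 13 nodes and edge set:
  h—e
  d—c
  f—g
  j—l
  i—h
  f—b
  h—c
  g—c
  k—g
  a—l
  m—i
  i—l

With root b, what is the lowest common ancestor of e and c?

Ancestors of e (toward the root): e, h, c, g, f, b.
Ancestors of c: c, g, f, b.
The deepest node appearing in both lists is c.

c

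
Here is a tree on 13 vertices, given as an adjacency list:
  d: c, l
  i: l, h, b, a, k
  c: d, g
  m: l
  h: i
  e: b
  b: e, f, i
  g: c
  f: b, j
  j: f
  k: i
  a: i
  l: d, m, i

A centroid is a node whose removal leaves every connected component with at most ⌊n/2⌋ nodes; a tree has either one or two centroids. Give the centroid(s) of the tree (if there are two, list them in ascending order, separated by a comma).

i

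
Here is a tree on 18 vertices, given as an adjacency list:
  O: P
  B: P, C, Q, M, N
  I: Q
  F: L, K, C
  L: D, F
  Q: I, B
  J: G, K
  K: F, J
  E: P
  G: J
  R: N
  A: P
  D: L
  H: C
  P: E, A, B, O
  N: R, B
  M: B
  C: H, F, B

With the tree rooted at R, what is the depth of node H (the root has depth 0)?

Path from R to H: R → N → B → C → H, which has 4 edges.

4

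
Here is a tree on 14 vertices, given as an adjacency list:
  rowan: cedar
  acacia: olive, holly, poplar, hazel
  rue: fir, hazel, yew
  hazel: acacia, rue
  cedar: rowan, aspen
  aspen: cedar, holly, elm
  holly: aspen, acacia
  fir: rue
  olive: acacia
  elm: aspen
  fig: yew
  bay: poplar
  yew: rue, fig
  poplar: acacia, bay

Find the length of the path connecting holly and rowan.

holly – aspen – cedar – rowan: 3 edges.

3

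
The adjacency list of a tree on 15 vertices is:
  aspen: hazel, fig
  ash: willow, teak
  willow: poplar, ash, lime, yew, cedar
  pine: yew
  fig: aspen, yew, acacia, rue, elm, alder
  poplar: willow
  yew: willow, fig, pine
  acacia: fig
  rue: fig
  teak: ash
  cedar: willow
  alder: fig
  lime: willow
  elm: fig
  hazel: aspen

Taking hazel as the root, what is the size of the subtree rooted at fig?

Descendants of fig (including itself): fig, yew, alder, elm, rue, acacia, willow, pine, ash, cedar, lime, poplar, teak. That's 13.

13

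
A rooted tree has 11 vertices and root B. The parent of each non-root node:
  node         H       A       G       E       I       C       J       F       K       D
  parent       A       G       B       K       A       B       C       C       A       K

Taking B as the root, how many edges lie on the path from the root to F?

2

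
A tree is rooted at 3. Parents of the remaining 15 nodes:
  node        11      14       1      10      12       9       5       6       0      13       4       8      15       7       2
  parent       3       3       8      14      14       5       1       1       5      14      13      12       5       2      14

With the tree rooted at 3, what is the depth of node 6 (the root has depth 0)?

Path from 3 to 6: 3 – 14 – 12 – 8 – 1 – 6, which has 5 edges.

5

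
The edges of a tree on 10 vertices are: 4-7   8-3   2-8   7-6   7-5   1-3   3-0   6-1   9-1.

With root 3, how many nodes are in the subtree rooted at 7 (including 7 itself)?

3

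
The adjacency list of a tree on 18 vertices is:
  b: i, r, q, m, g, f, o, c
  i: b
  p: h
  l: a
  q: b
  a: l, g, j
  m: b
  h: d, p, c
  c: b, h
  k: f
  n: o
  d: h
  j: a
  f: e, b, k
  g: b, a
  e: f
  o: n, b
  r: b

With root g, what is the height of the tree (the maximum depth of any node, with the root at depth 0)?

4

A deepest node is d, reached by g–b–c–h–d.
That path has 4 edges, so the height is 4.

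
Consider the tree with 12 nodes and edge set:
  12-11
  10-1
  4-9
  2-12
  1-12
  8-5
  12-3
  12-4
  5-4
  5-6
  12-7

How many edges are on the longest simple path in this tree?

A longest path is 10 – 1 – 12 – 4 – 5 – 6, with 5 edges.

5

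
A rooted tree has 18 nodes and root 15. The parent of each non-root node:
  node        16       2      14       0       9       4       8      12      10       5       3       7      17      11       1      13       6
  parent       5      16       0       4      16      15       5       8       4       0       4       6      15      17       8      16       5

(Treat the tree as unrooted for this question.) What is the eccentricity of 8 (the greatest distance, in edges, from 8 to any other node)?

6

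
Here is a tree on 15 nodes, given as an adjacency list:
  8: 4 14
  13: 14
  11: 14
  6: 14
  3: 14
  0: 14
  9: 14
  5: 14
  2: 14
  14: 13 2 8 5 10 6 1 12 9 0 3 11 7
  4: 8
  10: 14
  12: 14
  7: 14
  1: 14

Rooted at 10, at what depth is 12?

Path from 10 to 12: 10 – 14 – 12, which has 2 edges.

2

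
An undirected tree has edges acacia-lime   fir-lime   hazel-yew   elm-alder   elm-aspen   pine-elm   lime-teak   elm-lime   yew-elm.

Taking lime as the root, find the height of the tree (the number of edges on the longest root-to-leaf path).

The longest root-to-leaf path is lime → elm → yew → hazel (3 edges).

3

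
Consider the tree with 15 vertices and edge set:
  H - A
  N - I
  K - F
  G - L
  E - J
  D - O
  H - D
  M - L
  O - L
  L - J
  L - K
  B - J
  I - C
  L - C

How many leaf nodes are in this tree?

7

The leaves are A, B, E, F, G, M, N.
That is 7 leaves.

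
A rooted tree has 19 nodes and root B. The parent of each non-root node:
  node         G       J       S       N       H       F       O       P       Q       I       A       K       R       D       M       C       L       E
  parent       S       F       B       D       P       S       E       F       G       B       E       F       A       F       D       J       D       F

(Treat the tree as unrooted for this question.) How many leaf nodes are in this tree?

10

Degree-1 nodes: C, H, I, K, L, M, N, O, Q, R — 10 of them.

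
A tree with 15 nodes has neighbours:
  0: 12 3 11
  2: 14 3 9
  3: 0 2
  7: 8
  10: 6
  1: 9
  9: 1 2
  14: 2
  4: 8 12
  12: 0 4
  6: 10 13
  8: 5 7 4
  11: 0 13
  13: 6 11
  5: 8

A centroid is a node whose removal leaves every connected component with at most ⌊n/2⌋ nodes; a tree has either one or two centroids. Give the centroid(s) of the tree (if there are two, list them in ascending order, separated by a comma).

Delete 0: the remaining components have sizes 5, 5, 4. Max 5 ≤ 7, so 0 is a centroid.
Every other node leaves some component of size > 7, so the centroid is unique.

0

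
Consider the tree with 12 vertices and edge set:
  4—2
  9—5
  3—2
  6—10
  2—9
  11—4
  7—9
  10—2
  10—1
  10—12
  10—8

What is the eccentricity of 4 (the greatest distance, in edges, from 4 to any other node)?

The node farthest from 4 is 5 (12, 6, 7, 1, 8 also at distance 3), via 4–2–9–5 — 3 edges.

3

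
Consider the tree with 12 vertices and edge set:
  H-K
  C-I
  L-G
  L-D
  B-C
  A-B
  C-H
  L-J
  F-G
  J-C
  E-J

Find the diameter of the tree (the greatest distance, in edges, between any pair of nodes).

6

BFS from K reaches F last, at distance 6; BFS from F confirms no node is farther.
Path: K - H - C - J - L - G - F.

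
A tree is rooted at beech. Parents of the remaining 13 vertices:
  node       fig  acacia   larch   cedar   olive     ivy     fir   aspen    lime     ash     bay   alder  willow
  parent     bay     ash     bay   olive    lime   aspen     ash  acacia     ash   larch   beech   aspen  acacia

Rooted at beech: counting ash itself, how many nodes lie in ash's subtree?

10

ash's subtree: {ash, acacia, fir, lime, aspen, willow, olive, alder, ivy, cedar}, size 10.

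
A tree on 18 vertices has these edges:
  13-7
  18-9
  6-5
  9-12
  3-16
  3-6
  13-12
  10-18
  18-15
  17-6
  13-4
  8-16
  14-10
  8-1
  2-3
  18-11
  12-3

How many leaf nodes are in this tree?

Degree-1 nodes: 1, 2, 4, 5, 7, 11, 14, 15, 17 — 9 of them.

9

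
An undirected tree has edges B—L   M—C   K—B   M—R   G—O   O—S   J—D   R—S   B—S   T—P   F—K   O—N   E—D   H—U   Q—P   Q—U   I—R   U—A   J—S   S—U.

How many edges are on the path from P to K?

5

The path is P – Q – U – S – B – K, which has 5 edges.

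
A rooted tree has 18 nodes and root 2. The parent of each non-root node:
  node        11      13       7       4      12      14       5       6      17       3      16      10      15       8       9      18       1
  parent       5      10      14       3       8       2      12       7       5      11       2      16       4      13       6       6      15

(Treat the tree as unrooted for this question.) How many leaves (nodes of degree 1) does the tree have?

The leaves are 1, 9, 17, 18.
That is 4 leaves.

4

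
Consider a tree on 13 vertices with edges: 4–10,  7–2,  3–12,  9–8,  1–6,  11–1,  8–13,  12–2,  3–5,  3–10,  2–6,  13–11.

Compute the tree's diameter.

10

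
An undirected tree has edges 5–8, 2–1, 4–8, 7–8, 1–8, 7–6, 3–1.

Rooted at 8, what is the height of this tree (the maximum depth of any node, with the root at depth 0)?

The longest root-to-leaf path is 8–1–3 (2 edges).

2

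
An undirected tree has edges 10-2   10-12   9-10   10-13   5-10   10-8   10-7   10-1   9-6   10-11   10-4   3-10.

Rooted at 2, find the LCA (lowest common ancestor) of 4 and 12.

4's ancestor chain is 4, 10, 2 and 12's is 12, 10, 2; they first meet at 10.

10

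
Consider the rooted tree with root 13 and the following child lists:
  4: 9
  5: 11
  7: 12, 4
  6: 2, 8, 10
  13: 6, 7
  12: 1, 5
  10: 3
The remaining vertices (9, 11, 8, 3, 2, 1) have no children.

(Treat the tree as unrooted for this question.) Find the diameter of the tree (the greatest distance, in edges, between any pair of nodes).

A longest path is 11–5–12–7–13–6–10–3, with 7 edges.

7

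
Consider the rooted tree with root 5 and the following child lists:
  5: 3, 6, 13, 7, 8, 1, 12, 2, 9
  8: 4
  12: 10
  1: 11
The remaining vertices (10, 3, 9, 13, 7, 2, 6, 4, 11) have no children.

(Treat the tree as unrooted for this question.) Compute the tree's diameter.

A longest path is 10 – 12 – 5 – 8 – 4, with 4 edges.

4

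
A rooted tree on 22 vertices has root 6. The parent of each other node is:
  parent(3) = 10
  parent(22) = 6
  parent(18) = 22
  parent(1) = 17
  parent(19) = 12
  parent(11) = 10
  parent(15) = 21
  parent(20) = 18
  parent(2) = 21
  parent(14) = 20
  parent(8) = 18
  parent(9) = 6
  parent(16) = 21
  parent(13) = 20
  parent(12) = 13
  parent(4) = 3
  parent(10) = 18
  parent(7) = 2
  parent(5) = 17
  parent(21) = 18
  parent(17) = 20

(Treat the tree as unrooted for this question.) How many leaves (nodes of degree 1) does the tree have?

11

Exactly 11 nodes have a single neighbour: 1, 4, 5, 7, 8, 9, 11, 14, 15, 16, 19.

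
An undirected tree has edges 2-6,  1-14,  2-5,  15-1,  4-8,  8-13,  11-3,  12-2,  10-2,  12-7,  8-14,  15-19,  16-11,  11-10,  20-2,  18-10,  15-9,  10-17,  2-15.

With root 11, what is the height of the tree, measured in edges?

7

A deepest node is 13, reached by 11 → 10 → 2 → 15 → 1 → 14 → 8 → 13.
That path has 7 edges, so the height is 7.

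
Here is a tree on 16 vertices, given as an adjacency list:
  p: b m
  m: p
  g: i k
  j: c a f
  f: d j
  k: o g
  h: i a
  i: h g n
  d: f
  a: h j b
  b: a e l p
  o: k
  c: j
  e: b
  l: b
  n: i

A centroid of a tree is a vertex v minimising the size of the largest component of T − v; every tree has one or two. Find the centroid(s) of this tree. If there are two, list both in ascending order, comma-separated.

Removing a splits the tree into components of sizes 6, 5, 4; the largest is 6 ≤ ⌊16/2⌋ = 8.
No neighbour of a does as well, so a is the unique centroid.

a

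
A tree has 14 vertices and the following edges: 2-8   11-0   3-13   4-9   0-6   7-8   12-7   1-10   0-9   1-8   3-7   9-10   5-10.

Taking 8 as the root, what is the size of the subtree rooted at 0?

The subtree rooted at 0 contains: 0, 11, 6 — 3 nodes.

3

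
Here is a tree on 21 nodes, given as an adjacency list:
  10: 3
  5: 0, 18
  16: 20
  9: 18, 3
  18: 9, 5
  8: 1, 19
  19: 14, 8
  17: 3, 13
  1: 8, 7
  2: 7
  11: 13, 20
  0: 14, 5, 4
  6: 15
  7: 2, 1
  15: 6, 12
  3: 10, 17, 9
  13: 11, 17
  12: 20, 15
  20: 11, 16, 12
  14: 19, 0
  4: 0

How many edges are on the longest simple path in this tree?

Starting from 6, a farthest node is 2 at distance 17.
One longest path: 6–15–12–20–11–13–17–3–9–18–5–0–14–19–8–1–7–2.
So the diameter is 17.

17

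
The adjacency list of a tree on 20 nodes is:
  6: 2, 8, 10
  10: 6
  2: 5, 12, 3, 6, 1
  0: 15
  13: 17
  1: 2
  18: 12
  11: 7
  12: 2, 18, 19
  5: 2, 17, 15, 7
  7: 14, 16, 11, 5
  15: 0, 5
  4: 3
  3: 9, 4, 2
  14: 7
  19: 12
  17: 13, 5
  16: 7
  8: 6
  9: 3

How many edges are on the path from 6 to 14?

4

The path is 6 – 2 – 5 – 7 – 14, which has 4 edges.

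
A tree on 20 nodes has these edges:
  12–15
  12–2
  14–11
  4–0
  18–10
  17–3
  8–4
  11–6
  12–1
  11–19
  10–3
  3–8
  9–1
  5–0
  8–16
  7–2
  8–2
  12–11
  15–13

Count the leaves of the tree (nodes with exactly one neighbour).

10

Exactly 10 nodes have a single neighbour: 5, 6, 7, 9, 13, 14, 16, 17, 18, 19.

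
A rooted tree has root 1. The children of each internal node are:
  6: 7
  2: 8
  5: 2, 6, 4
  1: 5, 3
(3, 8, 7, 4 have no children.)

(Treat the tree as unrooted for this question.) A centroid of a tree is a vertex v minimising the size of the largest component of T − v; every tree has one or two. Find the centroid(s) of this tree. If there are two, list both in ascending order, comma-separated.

5

If 5 is removed the pieces have sizes 2, 2, 2, 1, all ≤ ⌊8/2⌋ = 4.
No neighbour of 5 does as well, so 5 is the unique centroid.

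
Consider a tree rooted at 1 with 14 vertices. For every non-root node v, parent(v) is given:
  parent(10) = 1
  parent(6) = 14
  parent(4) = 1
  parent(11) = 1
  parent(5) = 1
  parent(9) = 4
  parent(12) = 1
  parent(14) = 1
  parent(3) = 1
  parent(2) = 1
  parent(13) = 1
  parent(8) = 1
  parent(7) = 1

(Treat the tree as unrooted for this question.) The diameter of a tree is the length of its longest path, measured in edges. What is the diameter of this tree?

4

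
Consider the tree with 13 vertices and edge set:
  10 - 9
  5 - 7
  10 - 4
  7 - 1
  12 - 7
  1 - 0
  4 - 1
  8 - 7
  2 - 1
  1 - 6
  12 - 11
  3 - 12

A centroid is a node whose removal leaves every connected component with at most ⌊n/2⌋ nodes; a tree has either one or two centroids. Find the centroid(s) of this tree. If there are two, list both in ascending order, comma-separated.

1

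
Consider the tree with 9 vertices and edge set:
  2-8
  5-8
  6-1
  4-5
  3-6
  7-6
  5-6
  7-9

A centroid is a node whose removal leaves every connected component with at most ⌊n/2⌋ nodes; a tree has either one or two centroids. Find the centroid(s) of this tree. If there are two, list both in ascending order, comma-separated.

6

Removing 6 splits the tree into components of sizes 4, 2, 1, 1; the largest is 4 ≤ ⌊9/2⌋ = 4.
No neighbour of 6 does as well, so 6 is the unique centroid.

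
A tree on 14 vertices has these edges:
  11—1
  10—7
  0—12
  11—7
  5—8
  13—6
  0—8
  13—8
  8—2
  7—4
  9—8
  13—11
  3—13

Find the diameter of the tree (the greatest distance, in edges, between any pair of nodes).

6

Starting from 12, a farthest node is 4 at distance 6.
One longest path: 12 - 0 - 8 - 13 - 11 - 7 - 4.
So the diameter is 6.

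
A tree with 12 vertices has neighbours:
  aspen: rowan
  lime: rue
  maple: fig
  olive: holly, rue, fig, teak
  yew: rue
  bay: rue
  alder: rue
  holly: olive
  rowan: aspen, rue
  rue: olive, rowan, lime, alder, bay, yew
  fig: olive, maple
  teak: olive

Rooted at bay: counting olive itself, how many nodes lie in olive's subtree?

5

The subtree rooted at olive contains: olive, holly, fig, teak, maple — 5 nodes.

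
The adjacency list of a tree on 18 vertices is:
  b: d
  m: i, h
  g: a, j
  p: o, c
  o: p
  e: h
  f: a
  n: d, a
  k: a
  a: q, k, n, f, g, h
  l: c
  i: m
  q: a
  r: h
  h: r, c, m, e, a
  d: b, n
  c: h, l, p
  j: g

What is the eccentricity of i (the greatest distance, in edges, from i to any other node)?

6

A farthest node from i is b.
The path i–m–h–a–n–d–b has 6 edges.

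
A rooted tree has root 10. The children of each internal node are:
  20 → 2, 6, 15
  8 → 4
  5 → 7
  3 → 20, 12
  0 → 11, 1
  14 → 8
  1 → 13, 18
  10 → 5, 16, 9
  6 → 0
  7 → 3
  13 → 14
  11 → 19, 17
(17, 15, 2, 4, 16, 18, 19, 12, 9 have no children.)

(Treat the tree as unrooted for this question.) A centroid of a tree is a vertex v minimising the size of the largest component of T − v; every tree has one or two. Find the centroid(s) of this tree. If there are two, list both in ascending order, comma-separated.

Removing 6 splits the tree into components of sizes 10, 10; the largest is 10 ≤ ⌊21/2⌋ = 10.
Every other node leaves some component of size > 10, so the centroid is unique.

6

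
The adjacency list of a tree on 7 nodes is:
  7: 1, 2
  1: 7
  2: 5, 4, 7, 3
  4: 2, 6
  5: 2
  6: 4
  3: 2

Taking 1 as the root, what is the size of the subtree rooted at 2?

The subtree rooted at 2 contains: 2, 4, 5, 3, 6 — 5 nodes.

5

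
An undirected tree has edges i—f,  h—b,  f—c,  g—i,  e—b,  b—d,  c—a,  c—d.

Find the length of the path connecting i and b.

4

The path is i – f – c – d – b, which has 4 edges.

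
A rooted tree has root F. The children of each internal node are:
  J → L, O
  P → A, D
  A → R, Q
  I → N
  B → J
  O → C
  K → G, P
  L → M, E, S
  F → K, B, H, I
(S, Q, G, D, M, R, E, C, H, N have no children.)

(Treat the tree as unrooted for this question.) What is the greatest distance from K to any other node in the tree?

The node farthest from K is C (E, S, M also at distance 5), via K–F–B–J–O–C — 5 edges.

5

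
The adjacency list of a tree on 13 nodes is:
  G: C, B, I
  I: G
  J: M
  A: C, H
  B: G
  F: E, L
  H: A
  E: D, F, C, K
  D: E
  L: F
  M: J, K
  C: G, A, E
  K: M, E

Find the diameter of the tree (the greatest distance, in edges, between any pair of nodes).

6

Starting from J, a farthest node is H at distance 6.
One longest path: J – M – K – E – C – A – H.
So the diameter is 6.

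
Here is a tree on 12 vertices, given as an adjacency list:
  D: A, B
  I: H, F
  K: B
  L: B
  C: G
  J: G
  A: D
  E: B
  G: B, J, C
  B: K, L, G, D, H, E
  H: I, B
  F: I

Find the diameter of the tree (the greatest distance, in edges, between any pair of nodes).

5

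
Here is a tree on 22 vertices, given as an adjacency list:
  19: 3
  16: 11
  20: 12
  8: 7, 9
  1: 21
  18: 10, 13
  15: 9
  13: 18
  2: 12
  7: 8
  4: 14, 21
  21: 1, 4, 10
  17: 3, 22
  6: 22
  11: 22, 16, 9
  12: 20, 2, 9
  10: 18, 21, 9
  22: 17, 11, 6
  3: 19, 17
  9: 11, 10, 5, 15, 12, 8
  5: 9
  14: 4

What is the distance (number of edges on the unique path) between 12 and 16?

The path is 12 – 9 – 11 – 16, which has 3 edges.

3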